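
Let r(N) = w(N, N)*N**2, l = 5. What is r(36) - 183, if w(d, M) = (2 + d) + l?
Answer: 55545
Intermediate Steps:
w(d, M) = 7 + d (w(d, M) = (2 + d) + 5 = 7 + d)
r(N) = N**2*(7 + N) (r(N) = (7 + N)*N**2 = N**2*(7 + N))
r(36) - 183 = 36**2*(7 + 36) - 183 = 1296*43 - 183 = 55728 - 183 = 55545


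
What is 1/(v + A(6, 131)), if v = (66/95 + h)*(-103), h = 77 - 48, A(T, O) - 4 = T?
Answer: -95/289613 ≈ -0.00032802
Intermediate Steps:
A(T, O) = 4 + T
h = 29
v = -290563/95 (v = (66/95 + 29)*(-103) = (2821/95)*(-103) = -290563/95 ≈ -3058.6)
1/(v + A(6, 131)) = 1/(-290563/95 + (4 + 6)) = 1/(-290563/95 + 10) = 1/(-289613/95) = -95/289613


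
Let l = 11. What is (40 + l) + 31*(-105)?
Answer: -3204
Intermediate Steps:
(40 + l) + 31*(-105) = (40 + 11) + 31*(-105) = 51 - 3255 = -3204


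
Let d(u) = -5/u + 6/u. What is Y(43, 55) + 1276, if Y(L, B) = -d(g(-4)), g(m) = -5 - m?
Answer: 1277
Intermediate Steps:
d(u) = 1/u
Y(L, B) = 1 (Y(L, B) = -1/(-5 - 1*(-4)) = -1/(-5 + 4) = -1/(-1) = -1*(-1) = 1)
Y(43, 55) + 1276 = 1 + 1276 = 1277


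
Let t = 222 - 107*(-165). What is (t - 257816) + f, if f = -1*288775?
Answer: -528714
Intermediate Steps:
t = 17877 (t = 222 + 17655 = 17877)
f = -288775
(t - 257816) + f = (17877 - 257816) - 288775 = -239939 - 288775 = -528714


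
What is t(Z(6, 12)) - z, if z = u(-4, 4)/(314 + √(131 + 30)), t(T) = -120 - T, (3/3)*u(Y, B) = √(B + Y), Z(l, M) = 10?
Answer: -130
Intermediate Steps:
u(Y, B) = √(B + Y)
z = 0 (z = √(4 - 4)/(314 + √(131 + 30)) = √0/(314 + √161) = 0/(314 + √161) = 0)
t(Z(6, 12)) - z = (-120 - 1*10) - 1*0 = (-120 - 10) + 0 = -130 + 0 = -130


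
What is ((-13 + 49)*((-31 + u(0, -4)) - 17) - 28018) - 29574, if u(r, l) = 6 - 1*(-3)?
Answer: -58996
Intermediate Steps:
u(r, l) = 9 (u(r, l) = 6 + 3 = 9)
((-13 + 49)*((-31 + u(0, -4)) - 17) - 28018) - 29574 = ((-13 + 49)*((-31 + 9) - 17) - 28018) - 29574 = (36*(-22 - 17) - 28018) - 29574 = (36*(-39) - 28018) - 29574 = (-1404 - 28018) - 29574 = -29422 - 29574 = -58996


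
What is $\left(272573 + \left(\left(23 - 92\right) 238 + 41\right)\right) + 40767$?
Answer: $296959$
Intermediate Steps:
$\left(272573 + \left(\left(23 - 92\right) 238 + 41\right)\right) + 40767 = \left(272573 + \left(\left(-69\right) 238 + 41\right)\right) + 40767 = \left(272573 + \left(-16422 + 41\right)\right) + 40767 = \left(272573 - 16381\right) + 40767 = 256192 + 40767 = 296959$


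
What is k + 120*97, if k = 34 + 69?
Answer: 11743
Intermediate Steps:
k = 103
k + 120*97 = 103 + 120*97 = 103 + 11640 = 11743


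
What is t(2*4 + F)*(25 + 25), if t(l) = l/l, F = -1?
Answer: 50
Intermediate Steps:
t(l) = 1
t(2*4 + F)*(25 + 25) = 1*(25 + 25) = 1*50 = 50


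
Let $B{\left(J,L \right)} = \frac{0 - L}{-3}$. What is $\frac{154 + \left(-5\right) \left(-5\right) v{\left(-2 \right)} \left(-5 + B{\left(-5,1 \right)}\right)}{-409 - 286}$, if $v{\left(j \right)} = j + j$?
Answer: $- \frac{1862}{2085} \approx -0.89305$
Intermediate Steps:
$B{\left(J,L \right)} = \frac{L}{3}$ ($B{\left(J,L \right)} = - L \left(- \frac{1}{3}\right) = \frac{L}{3}$)
$v{\left(j \right)} = 2 j$
$\frac{154 + \left(-5\right) \left(-5\right) v{\left(-2 \right)} \left(-5 + B{\left(-5,1 \right)}\right)}{-409 - 286} = \frac{154 + \left(-5\right) \left(-5\right) 2 \left(-2\right) \left(-5 + \frac{1}{3} \cdot 1\right)}{-409 - 286} = \frac{154 + 25 \left(-4\right) \left(-5 + \frac{1}{3}\right)}{-695} = \left(154 - - \frac{1400}{3}\right) \left(- \frac{1}{695}\right) = \left(154 + \frac{1400}{3}\right) \left(- \frac{1}{695}\right) = \frac{1862}{3} \left(- \frac{1}{695}\right) = - \frac{1862}{2085}$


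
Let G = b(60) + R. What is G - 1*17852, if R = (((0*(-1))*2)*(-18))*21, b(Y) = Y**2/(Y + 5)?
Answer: -231356/13 ≈ -17797.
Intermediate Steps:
b(Y) = Y**2/(5 + Y)
R = 0 (R = ((0*2)*(-18))*21 = (0*(-18))*21 = 0*21 = 0)
G = 720/13 (G = 60**2/(5 + 60) + 0 = 3600/65 + 0 = 3600*(1/65) + 0 = 720/13 + 0 = 720/13 ≈ 55.385)
G - 1*17852 = 720/13 - 1*17852 = 720/13 - 17852 = -231356/13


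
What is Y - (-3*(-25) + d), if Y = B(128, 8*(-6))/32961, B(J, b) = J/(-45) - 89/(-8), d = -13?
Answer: -735686539/11865960 ≈ -62.000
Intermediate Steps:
B(J, b) = 89/8 - J/45 (B(J, b) = J*(-1/45) - 89*(-1/8) = -J/45 + 89/8 = 89/8 - J/45)
Y = 2981/11865960 (Y = (89/8 - 1/45*128)/32961 = (89/8 - 128/45)*(1/32961) = (2981/360)*(1/32961) = 2981/11865960 ≈ 0.00025122)
Y - (-3*(-25) + d) = 2981/11865960 - (-3*(-25) - 13) = 2981/11865960 - (75 - 13) = 2981/11865960 - 1*62 = 2981/11865960 - 62 = -735686539/11865960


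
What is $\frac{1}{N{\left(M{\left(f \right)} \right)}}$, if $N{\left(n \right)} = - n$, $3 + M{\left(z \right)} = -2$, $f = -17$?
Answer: $\frac{1}{5} \approx 0.2$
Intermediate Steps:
$M{\left(z \right)} = -5$ ($M{\left(z \right)} = -3 - 2 = -5$)
$\frac{1}{N{\left(M{\left(f \right)} \right)}} = \frac{1}{\left(-1\right) \left(-5\right)} = \frac{1}{5}$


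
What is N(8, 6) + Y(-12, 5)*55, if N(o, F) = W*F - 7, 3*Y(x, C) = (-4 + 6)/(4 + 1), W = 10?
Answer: 181/3 ≈ 60.333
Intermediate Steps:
Y(x, C) = 2/15 (Y(x, C) = ((-4 + 6)/(4 + 1))/3 = (2/5)/3 = (2*(⅕))/3 = (⅓)*(⅖) = 2/15)
N(o, F) = -7 + 10*F (N(o, F) = 10*F - 7 = -7 + 10*F)
N(8, 6) + Y(-12, 5)*55 = (-7 + 10*6) + (2/15)*55 = (-7 + 60) + 22/3 = 53 + 22/3 = 181/3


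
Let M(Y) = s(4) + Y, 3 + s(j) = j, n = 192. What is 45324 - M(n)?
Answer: 45131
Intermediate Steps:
s(j) = -3 + j
M(Y) = 1 + Y (M(Y) = (-3 + 4) + Y = 1 + Y)
45324 - M(n) = 45324 - (1 + 192) = 45324 - 1*193 = 45324 - 193 = 45131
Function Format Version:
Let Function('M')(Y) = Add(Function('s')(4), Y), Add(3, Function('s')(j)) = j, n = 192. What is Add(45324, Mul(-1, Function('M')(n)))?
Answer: 45131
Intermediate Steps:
Function('s')(j) = Add(-3, j)
Function('M')(Y) = Add(1, Y) (Function('M')(Y) = Add(Add(-3, 4), Y) = Add(1, Y))
Add(45324, Mul(-1, Function('M')(n))) = Add(45324, Mul(-1, Add(1, 192))) = Add(45324, Mul(-1, 193)) = Add(45324, -193) = 45131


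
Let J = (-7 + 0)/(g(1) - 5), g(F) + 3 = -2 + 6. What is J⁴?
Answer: 2401/256 ≈ 9.3789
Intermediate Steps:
g(F) = 1 (g(F) = -3 + (-2 + 6) = -3 + 4 = 1)
J = 7/4 (J = (-7 + 0)/(1 - 5) = -7/(-4) = -7*(-¼) = 7/4 ≈ 1.7500)
J⁴ = (7/4)⁴ = 2401/256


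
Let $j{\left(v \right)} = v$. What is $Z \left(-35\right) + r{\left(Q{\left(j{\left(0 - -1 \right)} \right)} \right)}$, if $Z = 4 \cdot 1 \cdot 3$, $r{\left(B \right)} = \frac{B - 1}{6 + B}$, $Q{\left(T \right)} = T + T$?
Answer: $- \frac{3359}{8} \approx -419.88$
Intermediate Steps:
$Q{\left(T \right)} = 2 T$
$r{\left(B \right)} = \frac{-1 + B}{6 + B}$
$Z = 12$ ($Z = 4 \cdot 3 = 12$)
$Z \left(-35\right) + r{\left(Q{\left(j{\left(0 - -1 \right)} \right)} \right)} = 12 \left(-35\right) + \frac{-1 + 2 \left(0 - -1\right)}{6 + 2 \left(0 - -1\right)} = -420 + \frac{-1 + 2 \left(0 + 1\right)}{6 + 2 \left(0 + 1\right)} = -420 + \frac{-1 + 2 \cdot 1}{6 + 2 \cdot 1} = -420 + \frac{-1 + 2}{6 + 2} = -420 + \frac{1}{8} \cdot 1 = -420 + \frac{1}{8} = - \frac{3359}{8}$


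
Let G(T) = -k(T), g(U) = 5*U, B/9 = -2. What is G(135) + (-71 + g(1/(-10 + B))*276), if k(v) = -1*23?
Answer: -681/7 ≈ -97.286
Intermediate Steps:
B = -18 (B = 9*(-2) = -18)
k(v) = -23
G(T) = 23 (G(T) = -1*(-23) = 23)
G(135) + (-71 + g(1/(-10 + B))*276) = 23 + (-71 + (5/(-10 - 18))*276) = 23 + (-71 + (5/(-28))*276) = 23 + (-71 + (5*(-1/28))*276) = 23 + (-71 - 5/28*276) = 23 + (-71 - 345/7) = 23 - 842/7 = -681/7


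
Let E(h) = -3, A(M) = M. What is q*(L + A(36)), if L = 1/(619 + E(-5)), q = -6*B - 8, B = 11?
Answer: -820549/308 ≈ -2664.1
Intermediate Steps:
q = -74 (q = -6*11 - 8 = -66 - 8 = -74)
L = 1/616 (L = 1/(619 - 3) = 1/616 ≈ 0.0016234)
q*(L + A(36)) = -74*(1/616 + 36) = -74*22177/616 = -820549/308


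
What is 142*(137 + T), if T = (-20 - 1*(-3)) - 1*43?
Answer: 10934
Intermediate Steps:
T = -60 (T = (-20 + 3) - 43 = -17 - 43 = -60)
142*(137 + T) = 142*(137 - 60) = 142*77 = 10934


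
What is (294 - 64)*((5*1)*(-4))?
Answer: -4600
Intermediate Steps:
(294 - 64)*((5*1)*(-4)) = 230*(5*(-4)) = 230*(-20) = -4600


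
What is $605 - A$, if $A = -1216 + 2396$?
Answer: $-575$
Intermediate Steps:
$A = 1180$
$605 - A = 605 - 1180 = -575$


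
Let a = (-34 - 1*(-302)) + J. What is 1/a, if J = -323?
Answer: -1/55 ≈ -0.018182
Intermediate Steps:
a = -55 (a = (-34 - 1*(-302)) - 323 = (-34 + 302) - 323 = 268 - 323 = -55)
1/a = 1/(-55) = -1/55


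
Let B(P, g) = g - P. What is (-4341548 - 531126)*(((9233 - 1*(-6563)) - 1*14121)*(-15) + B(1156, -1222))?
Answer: 134013153022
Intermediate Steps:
(-4341548 - 531126)*(((9233 - 1*(-6563)) - 1*14121)*(-15) + B(1156, -1222)) = (-4341548 - 531126)*(((9233 - 1*(-6563)) - 1*14121)*(-15) + (-1222 - 1*1156)) = -4872674*(((9233 + 6563) - 14121)*(-15) + (-1222 - 1156)) = -4872674*((15796 - 14121)*(-15) - 2378) = -4872674*(1675*(-15) - 2378) = -4872674*(-25125 - 2378) = -4872674*(-27503) = 134013153022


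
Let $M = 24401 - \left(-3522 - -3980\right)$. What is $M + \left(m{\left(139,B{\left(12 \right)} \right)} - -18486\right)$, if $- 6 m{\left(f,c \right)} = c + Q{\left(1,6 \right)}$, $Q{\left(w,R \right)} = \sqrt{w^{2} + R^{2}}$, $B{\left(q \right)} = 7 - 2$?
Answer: $\frac{254569}{6} - \frac{\sqrt{37}}{6} \approx 42427.0$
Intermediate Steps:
$B{\left(q \right)} = 5$ ($B{\left(q \right)} = 7 - 2 = 5$)
$Q{\left(w,R \right)} = \sqrt{R^{2} + w^{2}}$
$m{\left(f,c \right)} = - \frac{c}{6} - \frac{\sqrt{37}}{6}$ ($m{\left(f,c \right)} = - \frac{c + \sqrt{6^{2} + 1^{2}}}{6} = - \frac{c + \sqrt{36 + 1}}{6} = - \frac{c + \sqrt{37}}{6} = - \frac{c}{6} - \frac{\sqrt{37}}{6}$)
$M = 23943$ ($M = 24401 - \left(-3522 + 3980\right) = 24401 - 458 = 23943$)
$M + \left(m{\left(139,B{\left(12 \right)} \right)} - -18486\right) = 23943 - \left(- \frac{110911}{6} + \frac{\sqrt{37}}{6}\right) = 23943 + \left(\left(- \frac{5}{6} - \frac{\sqrt{37}}{6}\right) + 18486\right) = 23943 + \left(\frac{110911}{6} - \frac{\sqrt{37}}{6}\right) = \frac{254569}{6} - \frac{\sqrt{37}}{6}$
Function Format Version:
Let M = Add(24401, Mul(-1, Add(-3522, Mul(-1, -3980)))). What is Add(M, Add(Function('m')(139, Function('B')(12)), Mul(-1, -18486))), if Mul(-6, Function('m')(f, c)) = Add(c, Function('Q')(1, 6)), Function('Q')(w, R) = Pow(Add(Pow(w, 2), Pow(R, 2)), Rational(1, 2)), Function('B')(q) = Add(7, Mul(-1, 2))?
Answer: Add(Rational(254569, 6), Mul(Rational(-1, 6), Pow(37, Rational(1, 2)))) ≈ 42427.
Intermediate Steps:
Function('B')(q) = 5 (Function('B')(q) = Add(7, -2) = 5)
Function('Q')(w, R) = Pow(Add(Pow(R, 2), Pow(w, 2)), Rational(1, 2))
Function('m')(f, c) = Add(Mul(Rational(-1, 6), c), Mul(Rational(-1, 6), Pow(37, Rational(1, 2)))) (Function('m')(f, c) = Mul(Rational(-1, 6), Add(c, Pow(Add(Pow(6, 2), Pow(1, 2)), Rational(1, 2)))) = Mul(Rational(-1, 6), Add(c, Pow(Add(36, 1), Rational(1, 2)))) = Mul(Rational(-1, 6), Add(c, Pow(37, Rational(1, 2)))) = Add(Mul(Rational(-1, 6), c), Mul(Rational(-1, 6), Pow(37, Rational(1, 2)))))
M = 23943 (M = Add(24401, Mul(-1, Add(-3522, 3980))) = Add(24401, Mul(-1, 458)) = Add(24401, -458) = 23943)
Add(M, Add(Function('m')(139, Function('B')(12)), Mul(-1, -18486))) = Add(23943, Add(Add(Mul(Rational(-1, 6), 5), Mul(Rational(-1, 6), Pow(37, Rational(1, 2)))), Mul(-1, -18486))) = Add(23943, Add(Add(Rational(-5, 6), Mul(Rational(-1, 6), Pow(37, Rational(1, 2)))), 18486)) = Add(23943, Add(Rational(110911, 6), Mul(Rational(-1, 6), Pow(37, Rational(1, 2))))) = Add(Rational(254569, 6), Mul(Rational(-1, 6), Pow(37, Rational(1, 2))))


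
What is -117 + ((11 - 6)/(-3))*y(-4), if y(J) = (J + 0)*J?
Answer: -431/3 ≈ -143.67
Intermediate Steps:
y(J) = J**2 (y(J) = J*J = J**2)
-117 + ((11 - 6)/(-3))*y(-4) = -117 + ((11 - 6)/(-3))*(-4)**2 = -117 + (5*(-1/3))*16 = -117 - 5/3*16 = -117 - 80/3 = -431/3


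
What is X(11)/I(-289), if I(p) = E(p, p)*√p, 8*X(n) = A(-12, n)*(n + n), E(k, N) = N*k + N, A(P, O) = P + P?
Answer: 11*I/235824 ≈ 4.6645e-5*I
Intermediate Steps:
A(P, O) = 2*P
E(k, N) = N + N*k
X(n) = -6*n (X(n) = ((2*(-12))*(n + n))/8 = (-48*n)/8 = -6*n)
I(p) = p^(3/2)*(1 + p) (I(p) = (p*(1 + p))*√p = p^(3/2)*(1 + p))
X(11)/I(-289) = (-6*11)/(((-289)^(3/2)*(1 - 289))) = -66*(-I/1414944) = -(-11)*I/235824 = 11*I/235824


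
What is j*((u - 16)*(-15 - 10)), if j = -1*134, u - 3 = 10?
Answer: -10050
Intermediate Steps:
u = 13 (u = 3 + 10 = 13)
j = -134
j*((u - 16)*(-15 - 10)) = -134*(13 - 16)*(-15 - 10) = -(-402)*(-25) = -134*75 = -10050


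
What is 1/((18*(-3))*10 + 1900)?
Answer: 1/1360 ≈ 0.00073529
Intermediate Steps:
1/((18*(-3))*10 + 1900) = 1/(-54*10 + 1900) = 1/(-540 + 1900) = 1/1360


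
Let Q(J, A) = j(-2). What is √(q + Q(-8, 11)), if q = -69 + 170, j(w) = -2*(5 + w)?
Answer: √95 ≈ 9.7468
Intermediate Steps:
j(w) = -10 - 2*w
q = 101
Q(J, A) = -6 (Q(J, A) = -10 - 2*(-2) = -10 + 4 = -6)
√(q + Q(-8, 11)) = √(101 - 6) = √95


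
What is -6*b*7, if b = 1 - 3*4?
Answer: 462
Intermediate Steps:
b = -11 (b = 1 - 12 = -11)
-6*b*7 = -6*(-11)*7 = 66*7 = 462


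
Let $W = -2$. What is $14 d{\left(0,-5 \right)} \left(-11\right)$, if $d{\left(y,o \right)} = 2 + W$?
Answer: $0$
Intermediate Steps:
$d{\left(y,o \right)} = 0$ ($d{\left(y,o \right)} = 2 - 2 = 0$)
$14 d{\left(0,-5 \right)} \left(-11\right) = 14 \cdot 0 \left(-11\right) = 0 \left(-11\right) = 0$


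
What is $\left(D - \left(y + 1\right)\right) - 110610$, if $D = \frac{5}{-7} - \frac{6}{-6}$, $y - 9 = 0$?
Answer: $- \frac{774338}{7} \approx -1.1062 \cdot 10^{5}$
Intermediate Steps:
$y = 9$ ($y = 9 + 0 = 9$)
$D = \frac{2}{7}$ ($D = 5 \left(- \frac{1}{7}\right) - -1 = - \frac{5}{7} + 1 = \frac{2}{7} \approx 0.28571$)
$\left(D - \left(y + 1\right)\right) - 110610 = \left(\frac{2}{7} - \left(9 + 1\right)\right) - 110610 = \left(\frac{2}{7} - 10\right) - 110610 = - \frac{68}{7} - 110610 = - \frac{774338}{7}$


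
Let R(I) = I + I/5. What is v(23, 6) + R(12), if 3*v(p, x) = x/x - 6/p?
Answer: 5053/345 ≈ 14.646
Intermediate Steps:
R(I) = 6*I/5 (R(I) = I + I*(1/5) = I + I/5 = 6*I/5)
v(p, x) = 1/3 - 2/p (v(p, x) = (x/x - 6/p)/3 = (1 - 6/p)/3 = 1/3 - 2/p)
v(23, 6) + R(12) = (1/3)*(-6 + 23)/23 + (6/5)*12 = (1/3)*(1/23)*17 + 72/5 = 17/69 + 72/5 = 5053/345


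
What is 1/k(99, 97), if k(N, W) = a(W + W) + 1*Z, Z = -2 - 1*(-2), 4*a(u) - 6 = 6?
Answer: 1/3 ≈ 0.33333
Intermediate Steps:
a(u) = 3 (a(u) = 3/2 + (1/4)*6 = 3/2 + 3/2 = 3)
Z = 0 (Z = -2 + 2 = 0)
k(N, W) = 3 (k(N, W) = 3 + 1*0 = 3 + 0 = 3)
1/k(99, 97) = 1/3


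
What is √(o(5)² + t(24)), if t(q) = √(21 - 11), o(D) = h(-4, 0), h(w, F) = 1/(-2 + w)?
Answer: √(1 + 36*√10)/6 ≈ 1.7861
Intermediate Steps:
o(D) = -⅙ (o(D) = 1/(-2 - 4) = 1/(-6) = -⅙)
t(q) = √10
√(o(5)² + t(24)) = √((-⅙)² + √10) = √(1/36 + √10)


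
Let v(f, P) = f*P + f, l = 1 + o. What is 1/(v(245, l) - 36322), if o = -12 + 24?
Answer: -1/32892 ≈ -3.0403e-5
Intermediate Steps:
o = 12
l = 13 (l = 1 + 12 = 13)
v(f, P) = f + P*f (v(f, P) = P*f + f = f + P*f)
1/(v(245, l) - 36322) = 1/(245*(1 + 13) - 36322) = 1/(245*14 - 36322) = 1/(3430 - 36322) = 1/(-32892) = -1/32892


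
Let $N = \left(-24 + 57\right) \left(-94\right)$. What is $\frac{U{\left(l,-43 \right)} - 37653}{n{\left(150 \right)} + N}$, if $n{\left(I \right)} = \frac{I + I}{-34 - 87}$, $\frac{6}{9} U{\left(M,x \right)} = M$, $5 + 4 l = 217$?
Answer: $\frac{3030929}{250428} \approx 12.103$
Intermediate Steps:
$l = 53$ ($l = - \frac{5}{4} + \frac{1}{4} \cdot 217 = - \frac{5}{4} + \frac{217}{4} = 53$)
$U{\left(M,x \right)} = \frac{3 M}{2}$
$n{\left(I \right)} = - \frac{2 I}{121}$ ($n{\left(I \right)} = \frac{2 I}{-121} = 2 I \left(- \frac{1}{121}\right) = - \frac{2 I}{121}$)
$N = -3102$ ($N = 33 \left(-94\right) = -3102$)
$\frac{U{\left(l,-43 \right)} - 37653}{n{\left(150 \right)} + N} = \frac{\frac{3}{2} \cdot 53 - 37653}{\left(- \frac{2}{121}\right) 150 - 3102} = \frac{\frac{159}{2} - 37653}{- \frac{300}{121} - 3102} = - \frac{75147}{2 \left(- \frac{375642}{121}\right)} = \left(- \frac{75147}{2}\right) \left(- \frac{121}{375642}\right) = \frac{3030929}{250428}$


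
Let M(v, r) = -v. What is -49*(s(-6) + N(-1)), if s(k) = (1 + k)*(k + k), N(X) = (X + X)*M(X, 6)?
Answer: -2842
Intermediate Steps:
N(X) = -2*X**2 (N(X) = (X + X)*(-X) = (2*X)*(-X) = -2*X**2)
s(k) = 2*k*(1 + k) (s(k) = (1 + k)*(2*k) = 2*k*(1 + k))
-49*(s(-6) + N(-1)) = -49*(2*(-6)*(1 - 6) - 2*(-1)**2) = -49*(2*(-6)*(-5) - 2*1) = -49*(60 - 2) = -49*58 = -2842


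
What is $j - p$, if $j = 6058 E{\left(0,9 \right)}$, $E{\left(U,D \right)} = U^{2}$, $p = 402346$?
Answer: $-402346$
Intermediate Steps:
$j = 0$ ($j = 6058 \cdot 0^{2} = 6058 \cdot 0 = 0$)
$j - p = 0 - 402346 = -402346$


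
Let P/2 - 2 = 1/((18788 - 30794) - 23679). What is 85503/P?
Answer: 3051174555/142738 ≈ 21376.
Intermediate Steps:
P = 142738/35685 (P = 4 + 2/((18788 - 30794) - 23679) = 4 + 2/(-12006 - 23679) = 4 + 2/(-35685) = 4 + 2*(-1/35685) = 4 - 2/35685 = 142738/35685 ≈ 3.9999)
85503/P = 85503/(142738/35685) = 85503*(35685/142738) = 3051174555/142738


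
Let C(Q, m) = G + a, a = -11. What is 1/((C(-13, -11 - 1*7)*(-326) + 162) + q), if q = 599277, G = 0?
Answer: 1/603025 ≈ 1.6583e-6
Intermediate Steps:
C(Q, m) = -11 (C(Q, m) = 0 - 11 = -11)
1/((C(-13, -11 - 1*7)*(-326) + 162) + q) = 1/((-11*(-326) + 162) + 599277) = 1/((3586 + 162) + 599277) = 1/(3748 + 599277) = 1/603025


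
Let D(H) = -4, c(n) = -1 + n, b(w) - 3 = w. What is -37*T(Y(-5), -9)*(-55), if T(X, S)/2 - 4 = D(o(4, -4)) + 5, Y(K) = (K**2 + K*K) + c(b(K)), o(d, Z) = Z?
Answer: 20350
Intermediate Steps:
b(w) = 3 + w
Y(K) = 2 + K + 2*K**2 (Y(K) = (K**2 + K*K) + (-1 + (3 + K)) = (K**2 + K**2) + (2 + K) = 2*K**2 + (2 + K) = 2 + K + 2*K**2)
T(X, S) = 10 (T(X, S) = 8 + 2*(-4 + 5) = 8 + 2*1 = 8 + 2 = 10)
-37*T(Y(-5), -9)*(-55) = -37*10*(-55) = -370*(-55) = 20350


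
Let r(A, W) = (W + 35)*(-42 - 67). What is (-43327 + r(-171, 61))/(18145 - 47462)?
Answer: 53791/29317 ≈ 1.8348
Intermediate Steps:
r(A, W) = -3815 - 109*W (r(A, W) = (35 + W)*(-109) = -3815 - 109*W)
(-43327 + r(-171, 61))/(18145 - 47462) = (-43327 + (-3815 - 109*61))/(18145 - 47462) = (-43327 + (-3815 - 6649))/(-29317) = (-43327 - 10464)*(-1/29317) = -53791*(-1/29317) = 53791/29317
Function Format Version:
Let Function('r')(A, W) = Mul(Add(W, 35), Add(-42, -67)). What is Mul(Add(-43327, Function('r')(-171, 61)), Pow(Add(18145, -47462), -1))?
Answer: Rational(53791, 29317) ≈ 1.8348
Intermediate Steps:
Function('r')(A, W) = Add(-3815, Mul(-109, W)) (Function('r')(A, W) = Mul(Add(35, W), -109) = Add(-3815, Mul(-109, W)))
Mul(Add(-43327, Function('r')(-171, 61)), Pow(Add(18145, -47462), -1)) = Mul(Add(-43327, Add(-3815, Mul(-109, 61))), Pow(Add(18145, -47462), -1)) = Mul(Add(-43327, Add(-3815, -6649)), Pow(-29317, -1)) = Mul(Add(-43327, -10464), Rational(-1, 29317)) = Mul(-53791, Rational(-1, 29317)) = Rational(53791, 29317)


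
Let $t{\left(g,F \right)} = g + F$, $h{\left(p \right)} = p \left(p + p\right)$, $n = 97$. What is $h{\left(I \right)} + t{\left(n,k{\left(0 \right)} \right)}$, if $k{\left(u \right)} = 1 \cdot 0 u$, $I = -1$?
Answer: $99$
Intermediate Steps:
$k{\left(u \right)} = 0$ ($k{\left(u \right)} = 0 u = 0$)
$h{\left(p \right)} = 2 p^{2}$ ($h{\left(p \right)} = p 2 p = 2 p^{2}$)
$t{\left(g,F \right)} = F + g$
$h{\left(I \right)} + t{\left(n,k{\left(0 \right)} \right)} = 2 \left(-1\right)^{2} + \left(0 + 97\right) = 2 \cdot 1 + 97 = 2 + 97 = 99$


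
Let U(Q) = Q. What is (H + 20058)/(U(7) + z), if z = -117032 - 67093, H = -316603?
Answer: 296545/184118 ≈ 1.6106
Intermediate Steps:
z = -184125
(H + 20058)/(U(7) + z) = (-316603 + 20058)/(7 - 184125) = -296545/(-184118) = -296545*(-1/184118) = 296545/184118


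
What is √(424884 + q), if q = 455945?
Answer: √880829 ≈ 938.53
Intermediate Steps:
√(424884 + q) = √(424884 + 455945) = √880829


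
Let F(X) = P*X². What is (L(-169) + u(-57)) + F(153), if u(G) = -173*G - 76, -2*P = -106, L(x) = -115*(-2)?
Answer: 1250692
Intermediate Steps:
L(x) = 230
P = 53 (P = -½*(-106) = 53)
F(X) = 53*X²
u(G) = -76 - 173*G
(L(-169) + u(-57)) + F(153) = (230 + (-76 - 173*(-57))) + 53*153² = (230 + (-76 + 9861)) + 53*23409 = (230 + 9785) + 1240677 = 10015 + 1240677 = 1250692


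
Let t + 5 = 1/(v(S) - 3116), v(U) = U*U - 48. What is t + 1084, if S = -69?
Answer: 1723164/1597 ≈ 1079.0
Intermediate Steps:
v(U) = -48 + U² (v(U) = U² - 48 = -48 + U²)
t = -7984/1597 (t = -5 + 1/((-48 + (-69)²) - 3116) = -5 + 1/((-48 + 4761) - 3116) = -5 + 1/(4713 - 3116) = -5 + 1/1597 = -7984/1597 ≈ -4.9994)
t + 1084 = -7984/1597 + 1084 = 1723164/1597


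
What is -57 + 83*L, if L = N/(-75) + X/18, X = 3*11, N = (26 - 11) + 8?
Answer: 10457/150 ≈ 69.713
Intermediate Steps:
N = 23 (N = 15 + 8 = 23)
X = 33
L = 229/150 (L = 23/(-75) + 33/18 = 23*(-1/75) + 33*(1/18) = -23/75 + 11/6 = 229/150 ≈ 1.5267)
-57 + 83*L = -57 + 83*(229/150) = -57 + 19007/150 = 10457/150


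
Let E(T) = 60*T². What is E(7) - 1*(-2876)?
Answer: 5816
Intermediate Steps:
E(7) - 1*(-2876) = 60*7² - 1*(-2876) = 60*49 + 2876 = 2940 + 2876 = 5816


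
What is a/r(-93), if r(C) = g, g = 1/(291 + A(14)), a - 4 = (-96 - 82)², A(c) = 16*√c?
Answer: 9221208 + 507008*√14 ≈ 1.1118e+7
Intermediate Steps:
a = 31688 (a = 4 + (-96 - 82)² = 4 + (-178)² = 4 + 31684 = 31688)
g = 1/(291 + 16*√14) ≈ 0.0028501
r(C) = 291/81097 - 16*√14/81097
a/r(-93) = 31688/(291/81097 - 16*√14/81097)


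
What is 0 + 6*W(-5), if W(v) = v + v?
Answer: -60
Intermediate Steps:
W(v) = 2*v
0 + 6*W(-5) = 0 + 6*(2*(-5)) = 0 + 6*(-10) = 0 - 60 = -60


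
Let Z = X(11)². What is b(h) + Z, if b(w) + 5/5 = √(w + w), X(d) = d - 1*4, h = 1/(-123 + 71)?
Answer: 48 + I*√26/26 ≈ 48.0 + 0.19612*I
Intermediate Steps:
h = -1/52 (h = 1/(-52) = -1/52 ≈ -0.019231)
X(d) = -4 + d (X(d) = d - 4 = -4 + d)
Z = 49 (Z = (-4 + 11)² = 7² = 49)
b(w) = -1 + √2*√w (b(w) = -1 + √(w + w) = -1 + √(2*w) = -1 + √2*√w)
b(h) + Z = (-1 + √2*√(-1/52)) + 49 = (-1 + √2*(I*√13/26)) + 49 = (-1 + I*√26/26) + 49 = 48 + I*√26/26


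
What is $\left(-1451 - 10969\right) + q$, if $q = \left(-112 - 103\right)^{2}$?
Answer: $33805$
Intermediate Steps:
$q = 46225$ ($q = \left(-215\right)^{2} = 46225$)
$\left(-1451 - 10969\right) + q = \left(-1451 - 10969\right) + 46225 = -12420 + 46225 = 33805$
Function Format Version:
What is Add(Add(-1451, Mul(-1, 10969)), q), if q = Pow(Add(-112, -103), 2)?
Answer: 33805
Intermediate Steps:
q = 46225 (q = Pow(-215, 2) = 46225)
Add(Add(-1451, Mul(-1, 10969)), q) = Add(Add(-1451, Mul(-1, 10969)), 46225) = Add(Add(-1451, -10969), 46225) = Add(-12420, 46225) = 33805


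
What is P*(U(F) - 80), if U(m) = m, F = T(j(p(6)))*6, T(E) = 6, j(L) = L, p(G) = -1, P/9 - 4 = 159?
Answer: -64548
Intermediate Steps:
P = 1467 (P = 36 + 9*159 = 36 + 1431 = 1467)
F = 36 (F = 6*6 = 36)
P*(U(F) - 80) = 1467*(36 - 80) = 1467*(-44) = -64548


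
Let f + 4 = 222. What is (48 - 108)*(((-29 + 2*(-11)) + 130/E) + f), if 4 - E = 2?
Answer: -13920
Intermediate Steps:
E = 2 (E = 4 - 1*2 = 4 - 2 = 2)
f = 218 (f = -4 + 222 = 218)
(48 - 108)*(((-29 + 2*(-11)) + 130/E) + f) = (48 - 108)*(((-29 + 2*(-11)) + 130/2) + 218) = -60*(((-29 - 22) + 130*(½)) + 218) = -60*((-51 + 65) + 218) = -60*(14 + 218) = -60*232 = -13920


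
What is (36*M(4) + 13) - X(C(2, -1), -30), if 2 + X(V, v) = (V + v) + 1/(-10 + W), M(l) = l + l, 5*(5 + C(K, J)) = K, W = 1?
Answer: 15197/45 ≈ 337.71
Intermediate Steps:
C(K, J) = -5 + K/5
M(l) = 2*l
X(V, v) = -19/9 + V + v (X(V, v) = -2 + ((V + v) + 1/(-10 + 1)) = -2 + ((V + v) + 1/(-9)) = -2 + ((V + v) - ⅑) = -2 + (-⅑ + V + v) = -19/9 + V + v)
(36*M(4) + 13) - X(C(2, -1), -30) = (36*(2*4) + 13) - (-19/9 + (-5 + (⅕)*2) - 30) = (36*8 + 13) - (-19/9 + (-5 + ⅖) - 30) = (288 + 13) - (-19/9 - 23/5 - 30) = 301 - 1*(-1652/45) = 301 + 1652/45 = 15197/45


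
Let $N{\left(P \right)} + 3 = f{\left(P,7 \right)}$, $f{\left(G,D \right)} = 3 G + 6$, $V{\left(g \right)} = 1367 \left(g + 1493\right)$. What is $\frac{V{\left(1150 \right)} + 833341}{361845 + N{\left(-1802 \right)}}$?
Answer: $\frac{2223161}{178221} \approx 12.474$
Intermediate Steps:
$V{\left(g \right)} = 2040931 + 1367 g$ ($V{\left(g \right)} = 1367 \left(1493 + g\right) = 2040931 + 1367 g$)
$f{\left(G,D \right)} = 6 + 3 G$
$N{\left(P \right)} = 3 + 3 P$ ($N{\left(P \right)} = -3 + \left(6 + 3 P\right) = 3 + 3 P$)
$\frac{V{\left(1150 \right)} + 833341}{361845 + N{\left(-1802 \right)}} = \frac{\left(2040931 + 1367 \cdot 1150\right) + 833341}{361845 + \left(3 + 3 \left(-1802\right)\right)} = \frac{\left(2040931 + 1572050\right) + 833341}{361845 + \left(3 - 5406\right)} = \frac{3612981 + 833341}{361845 - 5403} = \frac{4446322}{356442} = 4446322 \cdot \frac{1}{356442} = \frac{2223161}{178221}$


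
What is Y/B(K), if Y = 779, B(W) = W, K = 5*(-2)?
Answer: -779/10 ≈ -77.900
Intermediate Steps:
K = -10
Y/B(K) = 779/(-10) = 779*(-⅒) = -779/10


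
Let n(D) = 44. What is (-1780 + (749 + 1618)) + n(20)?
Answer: 631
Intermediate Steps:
(-1780 + (749 + 1618)) + n(20) = (-1780 + (749 + 1618)) + 44 = (-1780 + 2367) + 44 = 587 + 44 = 631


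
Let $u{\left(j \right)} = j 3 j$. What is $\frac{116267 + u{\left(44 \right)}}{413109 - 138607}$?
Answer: $\frac{122075}{274502} \approx 0.44471$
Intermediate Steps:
$u{\left(j \right)} = 3 j^{2}$ ($u{\left(j \right)} = 3 j j = 3 j^{2}$)
$\frac{116267 + u{\left(44 \right)}}{413109 - 138607} = \frac{116267 + 3 \cdot 44^{2}}{413109 - 138607} = \frac{116267 + 3 \cdot 1936}{274502} = \left(116267 + 5808\right) \frac{1}{274502} = 122075 \cdot \frac{1}{274502} = \frac{122075}{274502}$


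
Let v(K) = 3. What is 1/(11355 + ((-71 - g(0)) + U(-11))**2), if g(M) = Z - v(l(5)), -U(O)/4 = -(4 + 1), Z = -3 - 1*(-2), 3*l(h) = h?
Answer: 1/13564 ≈ 7.3725e-5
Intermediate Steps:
l(h) = h/3
Z = -1 (Z = -3 + 2 = -1)
U(O) = 20 (U(O) = -(-4)*(4 + 1) = -(-4)*5 = -4*(-5) = 20)
g(M) = -4 (g(M) = -1 - 1*3 = -1 - 3 = -4)
1/(11355 + ((-71 - g(0)) + U(-11))**2) = 1/(11355 + ((-71 - 1*(-4)) + 20)**2) = 1/(11355 + ((-71 + 4) + 20)**2) = 1/(11355 + (-67 + 20)**2) = 1/(11355 + (-47)**2) = 1/(11355 + 2209) = 1/13564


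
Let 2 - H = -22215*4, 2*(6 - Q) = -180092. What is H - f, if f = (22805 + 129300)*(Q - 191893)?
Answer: 15490614167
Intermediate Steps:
Q = 90052 (Q = 6 - ½*(-180092) = 6 + 90046 = 90052)
f = -15490525305 (f = (22805 + 129300)*(90052 - 191893) = 152105*(-101841) = -15490525305)
H = 88862 (H = 2 - (-22215)*4 = 2 - 1*(-88860) = 2 + 88860 = 88862)
H - f = 88862 - 1*(-15490525305) = 88862 + 15490525305 = 15490614167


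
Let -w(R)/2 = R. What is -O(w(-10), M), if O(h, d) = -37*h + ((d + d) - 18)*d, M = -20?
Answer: -420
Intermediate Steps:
w(R) = -2*R
O(h, d) = -37*h + d*(-18 + 2*d) (O(h, d) = -37*h + (2*d - 18)*d = -37*h + (-18 + 2*d)*d = -37*h + d*(-18 + 2*d))
-O(w(-10), M) = -(-(-74)*(-10) - 18*(-20) + 2*(-20)**2) = -(-37*20 + 360 + 2*400) = -(-740 + 360 + 800) = -1*420 = -420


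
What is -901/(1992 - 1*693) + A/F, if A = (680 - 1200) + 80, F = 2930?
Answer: -321149/380607 ≈ -0.84378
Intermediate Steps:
A = -440 (A = -520 + 80 = -440)
-901/(1992 - 1*693) + A/F = -901/(1992 - 1*693) - 440/2930 = -901/(1992 - 693) - 440*1/2930 = -901/1299 - 44/293 = -321149/380607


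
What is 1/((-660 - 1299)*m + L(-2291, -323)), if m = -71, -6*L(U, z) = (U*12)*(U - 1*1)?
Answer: -1/10362855 ≈ -9.6499e-8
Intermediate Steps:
L(U, z) = -2*U*(-1 + U) (L(U, z) = -U*12*(U - 1*1)/6 = -12*U*(U - 1)/6 = -12*U*(-1 + U)/6 = -2*U*(-1 + U))
1/((-660 - 1299)*m + L(-2291, -323)) = 1/((-660 - 1299)*(-71) + 2*(-2291)*(1 - 1*(-2291))) = 1/(-1959*(-71) + 2*(-2291)*(1 + 2291)) = 1/(139089 + 2*(-2291)*2292) = 1/(139089 - 10501944) = 1/(-10362855) = -1/10362855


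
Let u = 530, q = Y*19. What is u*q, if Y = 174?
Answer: 1752180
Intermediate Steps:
q = 3306 (q = 174*19 = 3306)
u*q = 530*3306 = 1752180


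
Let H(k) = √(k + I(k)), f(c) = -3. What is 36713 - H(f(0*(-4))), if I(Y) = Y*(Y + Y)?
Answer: 36713 - √15 ≈ 36709.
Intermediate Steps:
I(Y) = 2*Y² (I(Y) = Y*(2*Y) = 2*Y²)
H(k) = √(k + 2*k²)
36713 - H(f(0*(-4))) = 36713 - √(-3*(1 + 2*(-3))) = 36713 - √(-3*(1 - 6)) = 36713 - √(-3*(-5)) = 36713 - √15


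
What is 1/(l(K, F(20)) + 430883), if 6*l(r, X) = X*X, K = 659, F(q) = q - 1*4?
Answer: 3/1292777 ≈ 2.3206e-6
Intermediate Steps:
F(q) = -4 + q (F(q) = q - 4 = -4 + q)
l(r, X) = X²/6 (l(r, X) = (X*X)/6 = X²/6)
1/(l(K, F(20)) + 430883) = 1/((-4 + 20)²/6 + 430883) = 1/((⅙)*16² + 430883) = 1/((⅙)*256 + 430883) = 1/(128/3 + 430883) = 1/(1292777/3) = 3/1292777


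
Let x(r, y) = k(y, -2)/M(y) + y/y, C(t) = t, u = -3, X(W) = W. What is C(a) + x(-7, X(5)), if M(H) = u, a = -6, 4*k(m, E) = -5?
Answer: -55/12 ≈ -4.5833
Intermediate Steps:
k(m, E) = -5/4 (k(m, E) = (¼)*(-5) = -5/4)
M(H) = -3
x(r, y) = 17/12 (x(r, y) = -5/4/(-3) + y/y = -5/4*(-⅓) + 1 = 5/12 + 1 = 17/12)
C(a) + x(-7, X(5)) = -6 + 17/12 = -55/12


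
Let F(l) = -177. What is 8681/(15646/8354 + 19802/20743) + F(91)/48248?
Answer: 36289801724254357/11820057653864 ≈ 3070.2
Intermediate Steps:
8681/(15646/8354 + 19802/20743) + F(91)/48248 = 8681/(15646/8354 + 19802/20743) - 177/48248 = 8681/(15646*(1/8354) + 19802*(1/20743)) - 177*1/48248 = 8681/(7823/4177 + 19802/20743) - 177/48248 = 8681/(244985443/86643511) - 177/48248 = 8681*(86643511/244985443) - 177/48248 = 752152318991/244985443 - 177/48248 = 36289801724254357/11820057653864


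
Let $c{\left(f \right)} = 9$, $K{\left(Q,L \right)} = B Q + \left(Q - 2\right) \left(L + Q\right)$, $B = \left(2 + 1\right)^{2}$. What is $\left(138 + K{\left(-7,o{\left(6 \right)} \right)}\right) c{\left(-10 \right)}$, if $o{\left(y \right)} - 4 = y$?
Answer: $432$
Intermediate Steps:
$B = 9$ ($B = 3^{2} = 9$)
$o{\left(y \right)} = 4 + y$
$K{\left(Q,L \right)} = 9 Q + \left(-2 + Q\right) \left(L + Q\right)$ ($K{\left(Q,L \right)} = 9 Q + \left(Q - 2\right) \left(L + Q\right) = 9 Q + \left(-2 + Q\right) \left(L + Q\right)$)
$\left(138 + K{\left(-7,o{\left(6 \right)} \right)}\right) c{\left(-10 \right)} = \left(138 + \left(\left(-7\right)^{2} - 2 \left(4 + 6\right) + 7 \left(-7\right) + \left(4 + 6\right) \left(-7\right)\right)\right) 9 = \left(138 + \left(49 - 20 - 49 + 10 \left(-7\right)\right)\right) 9 = \left(138 - 90\right) 9 = 48 \cdot 9 = 432$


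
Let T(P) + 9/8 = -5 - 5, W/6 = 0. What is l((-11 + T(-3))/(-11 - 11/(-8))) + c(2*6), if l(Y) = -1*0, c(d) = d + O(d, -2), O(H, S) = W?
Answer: 12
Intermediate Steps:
W = 0 (W = 6*0 = 0)
O(H, S) = 0
c(d) = d (c(d) = d + 0 = d)
T(P) = -89/8 (T(P) = -9/8 + (-5 - 5) = -9/8 - 10 = -89/8)
l(Y) = 0
l((-11 + T(-3))/(-11 - 11/(-8))) + c(2*6) = 0 + 2*6 = 0 + 12 = 12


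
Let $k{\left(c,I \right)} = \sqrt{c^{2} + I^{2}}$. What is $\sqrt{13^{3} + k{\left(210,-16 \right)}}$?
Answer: $\sqrt{2197 + 2 \sqrt{11089}} \approx 49.067$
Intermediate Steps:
$k{\left(c,I \right)} = \sqrt{I^{2} + c^{2}}$
$\sqrt{13^{3} + k{\left(210,-16 \right)}} = \sqrt{13^{3} + \sqrt{\left(-16\right)^{2} + 210^{2}}} = \sqrt{2197 + \sqrt{256 + 44100}} = \sqrt{2197 + \sqrt{44356}} = \sqrt{2197 + 2 \sqrt{11089}}$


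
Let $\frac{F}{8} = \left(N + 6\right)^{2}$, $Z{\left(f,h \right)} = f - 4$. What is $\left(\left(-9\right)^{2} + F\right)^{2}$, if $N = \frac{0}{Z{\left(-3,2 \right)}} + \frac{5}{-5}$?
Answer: $78961$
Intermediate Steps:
$Z{\left(f,h \right)} = -4 + f$
$N = -1$ ($N = \frac{0}{-4 - 3} + \frac{5}{-5} = \frac{0}{-7} + 5 \left(- \frac{1}{5}\right) = 0 \left(- \frac{1}{7}\right) - 1 = 0 - 1 = -1$)
$F = 200$ ($F = 8 \left(-1 + 6\right)^{2} = 8 \cdot 5^{2} = 8 \cdot 25 = 200$)
$\left(\left(-9\right)^{2} + F\right)^{2} = \left(\left(-9\right)^{2} + 200\right)^{2} = \left(81 + 200\right)^{2} = 281^{2} = 78961$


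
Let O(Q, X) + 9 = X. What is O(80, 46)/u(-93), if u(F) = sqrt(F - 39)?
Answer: -37*I*sqrt(33)/66 ≈ -3.2204*I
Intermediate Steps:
O(Q, X) = -9 + X
u(F) = sqrt(-39 + F)
O(80, 46)/u(-93) = (-9 + 46)/(sqrt(-39 - 93)) = 37/(sqrt(-132)) = 37/((2*I*sqrt(33))) = 37*(-I*sqrt(33)/66) = -37*I*sqrt(33)/66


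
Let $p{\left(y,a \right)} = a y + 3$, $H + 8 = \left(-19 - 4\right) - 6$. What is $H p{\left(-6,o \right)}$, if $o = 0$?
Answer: $-111$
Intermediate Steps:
$H = -37$ ($H = -8 - 29 = -37$)
$p{\left(y,a \right)} = 3 + a y$
$H p{\left(-6,o \right)} = - 37 \left(3 + 0 \left(-6\right)\right) = - 37 \left(3 + 0\right) = \left(-37\right) 3 = -111$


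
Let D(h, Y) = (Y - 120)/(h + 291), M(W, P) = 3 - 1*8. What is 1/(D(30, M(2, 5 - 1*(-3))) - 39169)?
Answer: -321/12573374 ≈ -2.5530e-5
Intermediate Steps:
M(W, P) = -5 (M(W, P) = 3 - 8 = -5)
D(h, Y) = (-120 + Y)/(291 + h)
1/(D(30, M(2, 5 - 1*(-3))) - 39169) = 1/((-120 - 5)/(291 + 30) - 39169) = 1/(-125/321 - 39169) = 1/(-12573374/321) = -321/12573374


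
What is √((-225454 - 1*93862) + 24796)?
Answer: 2*I*√73630 ≈ 542.7*I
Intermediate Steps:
√((-225454 - 1*93862) + 24796) = √((-225454 - 93862) + 24796) = √(-319316 + 24796) = √(-294520) = 2*I*√73630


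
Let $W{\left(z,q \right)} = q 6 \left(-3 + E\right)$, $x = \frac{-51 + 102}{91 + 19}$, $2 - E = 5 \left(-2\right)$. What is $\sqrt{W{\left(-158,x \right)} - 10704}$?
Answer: $\frac{i \sqrt{32303865}}{55} \approx 103.34 i$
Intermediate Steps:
$E = 12$ ($E = 2 - 5 \left(-2\right) = 2 - -10 = 2 + 10 = 12$)
$x = \frac{51}{110} \approx 0.46364$
$W{\left(z,q \right)} = 54 q$ ($W{\left(z,q \right)} = q 6 \left(-3 + 12\right) = 6 q 9 = 54 q$)
$\sqrt{W{\left(-158,x \right)} - 10704} = \sqrt{54 \cdot \frac{51}{110} - 10704} = \sqrt{\frac{1377}{55} - 10704} = \sqrt{- \frac{587343}{55}} = \frac{i \sqrt{32303865}}{55}$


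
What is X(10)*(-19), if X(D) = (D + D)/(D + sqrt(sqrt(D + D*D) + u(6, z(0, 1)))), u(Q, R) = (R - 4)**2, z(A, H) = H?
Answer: -380/(10 + sqrt(9 + sqrt(110))) ≈ -26.362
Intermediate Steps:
u(Q, R) = (-4 + R)**2
X(D) = 2*D/(D + sqrt(9 + sqrt(D + D**2))) (X(D) = (D + D)/(D + sqrt(sqrt(D + D*D) + (-4 + 1)**2)) = (2*D)/(D + sqrt(sqrt(D + D**2) + (-3)**2)) = (2*D)/(D + sqrt(sqrt(D + D**2) + 9)) = (2*D)/(D + sqrt(9 + sqrt(D + D**2))) = 2*D/(D + sqrt(9 + sqrt(D + D**2))))
X(10)*(-19) = (2*10/(10 + sqrt(9 + sqrt(10*(1 + 10)))))*(-19) = (2*10/(10 + sqrt(9 + sqrt(10*11))))*(-19) = (2*10/(10 + sqrt(9 + sqrt(110))))*(-19) = (20/(10 + sqrt(9 + sqrt(110))))*(-19) = -380/(10 + sqrt(9 + sqrt(110)))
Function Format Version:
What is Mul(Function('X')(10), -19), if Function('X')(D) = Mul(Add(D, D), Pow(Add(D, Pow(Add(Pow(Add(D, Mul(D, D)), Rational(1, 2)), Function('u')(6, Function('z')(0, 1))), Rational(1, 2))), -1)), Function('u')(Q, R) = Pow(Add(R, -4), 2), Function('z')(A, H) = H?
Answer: Mul(-380, Pow(Add(10, Pow(Add(9, Pow(110, Rational(1, 2))), Rational(1, 2))), -1)) ≈ -26.362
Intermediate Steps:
Function('u')(Q, R) = Pow(Add(-4, R), 2)
Function('X')(D) = Mul(2, D, Pow(Add(D, Pow(Add(9, Pow(Add(D, Pow(D, 2)), Rational(1, 2))), Rational(1, 2))), -1)) (Function('X')(D) = Mul(Add(D, D), Pow(Add(D, Pow(Add(Pow(Add(D, Mul(D, D)), Rational(1, 2)), Pow(Add(-4, 1), 2)), Rational(1, 2))), -1)) = Mul(Mul(2, D), Pow(Add(D, Pow(Add(Pow(Add(D, Pow(D, 2)), Rational(1, 2)), Pow(-3, 2)), Rational(1, 2))), -1)) = Mul(Mul(2, D), Pow(Add(D, Pow(Add(Pow(Add(D, Pow(D, 2)), Rational(1, 2)), 9), Rational(1, 2))), -1)) = Mul(Mul(2, D), Pow(Add(D, Pow(Add(9, Pow(Add(D, Pow(D, 2)), Rational(1, 2))), Rational(1, 2))), -1)) = Mul(2, D, Pow(Add(D, Pow(Add(9, Pow(Add(D, Pow(D, 2)), Rational(1, 2))), Rational(1, 2))), -1)))
Mul(Function('X')(10), -19) = Mul(Mul(2, 10, Pow(Add(10, Pow(Add(9, Pow(Mul(10, Add(1, 10)), Rational(1, 2))), Rational(1, 2))), -1)), -19) = Mul(Mul(2, 10, Pow(Add(10, Pow(Add(9, Pow(Mul(10, 11), Rational(1, 2))), Rational(1, 2))), -1)), -19) = Mul(Mul(2, 10, Pow(Add(10, Pow(Add(9, Pow(110, Rational(1, 2))), Rational(1, 2))), -1)), -19) = Mul(Mul(20, Pow(Add(10, Pow(Add(9, Pow(110, Rational(1, 2))), Rational(1, 2))), -1)), -19) = Mul(-380, Pow(Add(10, Pow(Add(9, Pow(110, Rational(1, 2))), Rational(1, 2))), -1))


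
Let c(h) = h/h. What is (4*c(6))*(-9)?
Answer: -36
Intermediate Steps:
c(h) = 1
(4*c(6))*(-9) = (4*1)*(-9) = 4*(-9) = -36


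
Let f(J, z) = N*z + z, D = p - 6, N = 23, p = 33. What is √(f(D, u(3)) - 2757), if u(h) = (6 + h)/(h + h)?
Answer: I*√2721 ≈ 52.163*I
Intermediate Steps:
u(h) = (6 + h)/(2*h) (u(h) = (6 + h)/((2*h)) = (6 + h)*(1/(2*h)) = (6 + h)/(2*h))
D = 27 (D = 33 - 6 = 27)
f(J, z) = 24*z (f(J, z) = 23*z + z = 24*z)
√(f(D, u(3)) - 2757) = √(24*((½)*(6 + 3)/3) - 2757) = √(24*((½)*(⅓)*9) - 2757) = √(24*(3/2) - 2757) = √(36 - 2757) = √(-2721) = I*√2721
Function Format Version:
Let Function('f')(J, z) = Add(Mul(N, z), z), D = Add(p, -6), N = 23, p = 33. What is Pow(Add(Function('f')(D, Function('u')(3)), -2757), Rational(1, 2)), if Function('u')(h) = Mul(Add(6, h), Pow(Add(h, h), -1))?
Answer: Mul(I, Pow(2721, Rational(1, 2))) ≈ Mul(52.163, I)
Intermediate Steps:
Function('u')(h) = Mul(Rational(1, 2), Pow(h, -1), Add(6, h)) (Function('u')(h) = Mul(Add(6, h), Pow(Mul(2, h), -1)) = Mul(Add(6, h), Mul(Rational(1, 2), Pow(h, -1))) = Mul(Rational(1, 2), Pow(h, -1), Add(6, h)))
D = 27 (D = Add(33, -6) = 27)
Function('f')(J, z) = Mul(24, z) (Function('f')(J, z) = Add(Mul(23, z), z) = Mul(24, z))
Pow(Add(Function('f')(D, Function('u')(3)), -2757), Rational(1, 2)) = Pow(Add(Mul(24, Mul(Rational(1, 2), Pow(3, -1), Add(6, 3))), -2757), Rational(1, 2)) = Pow(Add(Mul(24, Mul(Rational(1, 2), Rational(1, 3), 9)), -2757), Rational(1, 2)) = Pow(Add(Mul(24, Rational(3, 2)), -2757), Rational(1, 2)) = Pow(Add(36, -2757), Rational(1, 2)) = Pow(-2721, Rational(1, 2)) = Mul(I, Pow(2721, Rational(1, 2)))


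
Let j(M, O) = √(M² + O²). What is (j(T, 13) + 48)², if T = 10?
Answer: (48 + √269)² ≈ 4147.5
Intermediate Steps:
(j(T, 13) + 48)² = (√(10² + 13²) + 48)² = (√(100 + 169) + 48)² = (√269 + 48)² = (48 + √269)²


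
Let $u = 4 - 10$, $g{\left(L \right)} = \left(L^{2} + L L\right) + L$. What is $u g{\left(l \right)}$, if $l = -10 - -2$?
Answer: $-720$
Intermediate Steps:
$l = -8$ ($l = -10 + 2 = -8$)
$g{\left(L \right)} = L + 2 L^{2}$ ($g{\left(L \right)} = \left(L^{2} + L^{2}\right) + L = 2 L^{2} + L = L + 2 L^{2}$)
$u = -6$ ($u = 4 - 10 = -6$)
$u g{\left(l \right)} = - 6 \left(- 8 \left(1 + 2 \left(-8\right)\right)\right) = - 6 \left(- 8 \left(1 - 16\right)\right) = - 6 \left(\left(-8\right) \left(-15\right)\right) = \left(-6\right) 120 = -720$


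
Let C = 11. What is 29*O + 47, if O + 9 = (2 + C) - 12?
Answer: -185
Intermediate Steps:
O = -8 (O = -9 + ((2 + 11) - 12) = -9 + (13 - 12) = -9 + 1 = -8)
29*O + 47 = 29*(-8) + 47 = -232 + 47 = -185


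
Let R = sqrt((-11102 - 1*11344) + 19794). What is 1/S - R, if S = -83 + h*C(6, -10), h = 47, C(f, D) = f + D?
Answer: -1/271 - 2*I*sqrt(663) ≈ -0.00369 - 51.498*I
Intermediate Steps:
R = 2*I*sqrt(663) (R = sqrt((-11102 - 11344) + 19794) = sqrt(-22446 + 19794) = sqrt(-2652) = 2*I*sqrt(663) ≈ 51.498*I)
C(f, D) = D + f
S = -271 (S = -83 + 47*(-10 + 6) = -83 + 47*(-4) = -83 - 188 = -271)
1/S - R = 1/(-271) - 2*I*sqrt(663) = -1/271 - 2*I*sqrt(663)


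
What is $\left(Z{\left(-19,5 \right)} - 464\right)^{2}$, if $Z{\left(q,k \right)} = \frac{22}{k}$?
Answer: $\frac{5280804}{25} \approx 2.1123 \cdot 10^{5}$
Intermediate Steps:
$\left(Z{\left(-19,5 \right)} - 464\right)^{2} = \left(\frac{22}{5} - 464\right)^{2} = \left(- \frac{2298}{5}\right)^{2} = \frac{5280804}{25}$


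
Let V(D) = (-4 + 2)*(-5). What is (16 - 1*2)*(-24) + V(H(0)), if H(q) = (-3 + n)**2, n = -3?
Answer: -326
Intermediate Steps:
H(q) = 36 (H(q) = (-3 - 3)**2 = (-6)**2 = 36)
V(D) = 10 (V(D) = -2*(-5) = 10)
(16 - 1*2)*(-24) + V(H(0)) = (16 - 1*2)*(-24) + 10 = (16 - 2)*(-24) + 10 = 14*(-24) + 10 = -336 + 10 = -326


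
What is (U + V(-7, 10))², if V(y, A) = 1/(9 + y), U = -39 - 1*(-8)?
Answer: 3721/4 ≈ 930.25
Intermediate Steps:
U = -31 (U = -39 + 8 = -31)
(U + V(-7, 10))² = (-31 + 1/(9 - 7))² = (-31 + 1/2)² = (-31 + ½)² = (-61/2)² = 3721/4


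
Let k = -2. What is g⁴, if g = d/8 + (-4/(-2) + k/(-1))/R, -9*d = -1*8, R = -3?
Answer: 14641/6561 ≈ 2.2315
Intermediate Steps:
d = 8/9 (d = -(-1)*8/9 = -⅑*(-8) = 8/9 ≈ 0.88889)
g = -11/9 (g = (8/9)/8 + (-4/(-2) - 2/(-1))/(-3) = (8/9)*(⅛) + (-4*(-½) - 2*(-1))*(-⅓) = ⅑ + (2 + 2)*(-⅓) = ⅑ + 4*(-⅓) = ⅑ - 4/3 = -11/9 ≈ -1.2222)
g⁴ = (-11/9)⁴ = 14641/6561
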